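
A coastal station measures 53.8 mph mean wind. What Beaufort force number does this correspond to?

53.8 mph = 24.1 m/s, which is Beaufort 9 (strong gale, 20.8–24.4 m/s).

Beaufort force 9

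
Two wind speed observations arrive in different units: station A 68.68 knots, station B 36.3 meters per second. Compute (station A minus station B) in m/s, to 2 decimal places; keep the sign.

-0.97 m/s

station A: 68.68 kt = 35.3320 m/s.
Difference: 35.3320 − 36.3000 = -0.97 m/s.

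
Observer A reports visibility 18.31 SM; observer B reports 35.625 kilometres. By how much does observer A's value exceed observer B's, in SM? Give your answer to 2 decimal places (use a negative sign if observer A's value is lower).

observer B: 35.625 km = 22.1363 SM.
Difference: 18.3100 − 22.1363 = -3.83 SM.

-3.83 SM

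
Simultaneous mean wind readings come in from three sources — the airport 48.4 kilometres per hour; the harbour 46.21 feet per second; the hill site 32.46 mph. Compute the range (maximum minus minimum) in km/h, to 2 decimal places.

the harbour: 46.21 ft/s = 50.7053 km/h.
the hill site: 32.46 mph = 52.2393 km/h.
Spread: 52.2393 − 48.4000 = 3.84 km/h.

3.84 km/h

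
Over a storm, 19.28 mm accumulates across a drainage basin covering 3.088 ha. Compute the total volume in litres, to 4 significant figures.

595400 litres

Area: 3.088 ha = 30880 m².
1 mm over 1 m² is 1 L, so volume = 19.28 × 30880 = 595366.4 L ≈ 595400 L.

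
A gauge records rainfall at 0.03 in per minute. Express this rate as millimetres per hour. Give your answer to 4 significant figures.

45.72 mm/hour

0.03 in/minute × 25.4 mm/in × 60 minute/hour = 45.72 mm/hour.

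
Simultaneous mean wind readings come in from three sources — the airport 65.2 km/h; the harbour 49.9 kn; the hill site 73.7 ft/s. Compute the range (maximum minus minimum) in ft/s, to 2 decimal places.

24.80 ft/s

the airport: 65.2 km/h = 59.4197 ft/s.
the harbour: 49.9 kt = 84.2217 ft/s.
Spread: 84.2217 − 59.4197 = 24.80 ft/s.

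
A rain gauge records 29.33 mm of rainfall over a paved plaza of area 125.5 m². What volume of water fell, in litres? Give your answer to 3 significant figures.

3680 litres

1 mm over 1 m² is 1 L, so volume = 29.33 × 125.5 = 3680.915 L ≈ 3680 L.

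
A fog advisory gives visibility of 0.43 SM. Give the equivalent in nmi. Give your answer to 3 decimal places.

1 SM = 0.868976 nmi, so 0.43 × 0.868976 = 0.374 nmi.

0.374 nmi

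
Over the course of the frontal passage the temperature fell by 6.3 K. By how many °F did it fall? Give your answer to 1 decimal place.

Converting a difference, only the 9/5 scale factor applies: Δ°F = 6.3 × 1.8 = 11.3 °F.

11.3 °F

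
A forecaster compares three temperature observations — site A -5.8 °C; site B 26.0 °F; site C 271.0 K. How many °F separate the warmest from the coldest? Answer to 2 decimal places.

6.57 °F

site B: 26.0 °F = -3.333 °C.
site C: 271.0 K = -2.150 °C.
Spread: (-2.150) − (-5.800) = 3.650 °C = 6.57 °F.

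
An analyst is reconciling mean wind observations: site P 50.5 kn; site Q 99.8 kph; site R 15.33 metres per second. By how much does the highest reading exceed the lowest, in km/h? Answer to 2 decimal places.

44.61 km/h

site P: 50.5 kt = 93.5260 km/h.
site R: 15.33 m/s = 55.1880 km/h.
Spread: 99.8000 − 55.1880 = 44.61 km/h.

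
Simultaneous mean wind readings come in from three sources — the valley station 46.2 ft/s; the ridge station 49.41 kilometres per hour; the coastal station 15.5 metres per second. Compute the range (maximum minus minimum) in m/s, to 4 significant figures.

1.775 m/s

the valley station: 46.2 ft/s = 14.08176 m/s.
the ridge station: 49.41 km/h = 13.72500 m/s.
Spread: 15.50000 − 13.72500 = 1.775 m/s.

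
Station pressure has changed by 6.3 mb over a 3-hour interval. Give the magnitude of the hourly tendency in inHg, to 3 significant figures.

0.0620 inHg per hour

6.3 mb / 3 h × 0.02953 inHg/mb = 0.0620 inHg/h.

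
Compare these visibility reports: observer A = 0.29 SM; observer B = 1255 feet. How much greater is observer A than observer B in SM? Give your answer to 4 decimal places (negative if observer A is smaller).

observer B: 1255 ft = 0.237689 SM.
Difference: 0.290000 − 0.237689 = 0.0523 SM.

0.0523 SM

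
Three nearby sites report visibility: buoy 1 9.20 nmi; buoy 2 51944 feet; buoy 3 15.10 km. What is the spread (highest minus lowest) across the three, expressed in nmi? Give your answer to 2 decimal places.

1.05 nmi

buoy 2: 51944 ft = 8.5489 nmi.
buoy 3: 15.10 km = 8.1533 nmi.
Spread: 9.2000 − 8.1533 = 1.05 nmi.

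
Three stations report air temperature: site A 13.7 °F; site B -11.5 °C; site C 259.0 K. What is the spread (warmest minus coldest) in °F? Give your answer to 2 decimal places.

7.17 °F

site A: 13.7 °F = -10.167 °C.
site C: 259.0 K = -14.150 °C.
Spread: (-10.167) − (-14.150) = 3.983 °C = 7.17 °F.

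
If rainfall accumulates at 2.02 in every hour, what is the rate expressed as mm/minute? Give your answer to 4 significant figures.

0.8551 mm/minute

2.02 in/hour × 25.4 mm/in × 0.0166667 hour/minute = 0.8551 mm/minute.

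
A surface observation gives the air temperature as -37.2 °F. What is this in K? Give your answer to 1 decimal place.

234.7 K

First to °C: -38.44 °C.
Then to K: 234.7 K.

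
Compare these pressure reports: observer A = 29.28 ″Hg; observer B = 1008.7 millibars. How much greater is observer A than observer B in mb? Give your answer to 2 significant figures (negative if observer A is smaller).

observer A: 29.28 inHg = 991.53 mb.
Difference: 991.53 − 1008.70 = -17 mb.

-17 mb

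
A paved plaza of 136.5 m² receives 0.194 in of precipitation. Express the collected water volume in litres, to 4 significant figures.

Depth: 0.194 in × 25.4 = 4.9276 mm.
1 mm over 1 m² is 1 L, so volume = 4.9276 × 136.5 = 672.6174 L ≈ 672.6 L.

672.6 litres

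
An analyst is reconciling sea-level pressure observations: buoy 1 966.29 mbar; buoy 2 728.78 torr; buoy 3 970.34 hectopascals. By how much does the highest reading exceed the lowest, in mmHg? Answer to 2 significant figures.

buoy 1: 966.29 mb = 724.777 mmHg.
buoy 3: 970.34 hPa = 727.815 mmHg.
Spread: 728.780 − 724.777 = 4.0 mmHg.

4.0 mmHg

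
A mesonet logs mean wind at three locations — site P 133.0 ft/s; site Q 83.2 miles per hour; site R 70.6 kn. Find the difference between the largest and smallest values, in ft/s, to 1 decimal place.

site Q: 83.2 mph = 122.027 ft/s.
site R: 70.6 kt = 119.159 ft/s.
Spread: 133.000 − 119.159 = 13.8 ft/s.

13.8 ft/s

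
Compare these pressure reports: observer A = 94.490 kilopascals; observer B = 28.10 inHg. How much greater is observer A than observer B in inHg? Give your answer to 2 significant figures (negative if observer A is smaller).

observer A: 94.490 kPa = 27.9029 inHg.
Difference: 27.9029 − 28.1000 = -0.20 inHg.

-0.20 inHg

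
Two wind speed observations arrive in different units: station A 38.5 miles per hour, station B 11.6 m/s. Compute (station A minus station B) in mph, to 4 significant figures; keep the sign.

12.55 mph

station B: 11.6 m/s = 25.9485 mph.
Difference: 38.5000 − 25.9485 = 12.55 mph.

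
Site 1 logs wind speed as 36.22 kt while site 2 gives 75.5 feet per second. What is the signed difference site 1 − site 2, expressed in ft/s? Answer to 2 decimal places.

-14.37 ft/s

site 1: 36.22 kt = 61.1325 ft/s.
Difference: 61.1325 − 75.5000 = -14.37 ft/s.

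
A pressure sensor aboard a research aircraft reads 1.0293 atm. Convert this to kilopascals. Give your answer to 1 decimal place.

1 atm = 101.325 kPa, so 1.0293 × 101.325 = 104.3 kPa.

104.3 kPa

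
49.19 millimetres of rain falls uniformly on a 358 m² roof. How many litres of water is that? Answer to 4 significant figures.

1 mm over 1 m² is 1 L, so volume = 49.19 × 358 = 17610.02 L ≈ 17610 L.

17610 litres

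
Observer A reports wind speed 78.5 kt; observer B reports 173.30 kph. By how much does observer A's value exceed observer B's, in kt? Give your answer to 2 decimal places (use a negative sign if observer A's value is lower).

observer B: 173.30 km/h = 93.5745 kt.
Difference: 78.5000 − 93.5745 = -15.07 kt.

-15.07 kt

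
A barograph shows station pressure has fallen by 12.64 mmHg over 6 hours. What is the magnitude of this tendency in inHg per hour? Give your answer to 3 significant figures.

0.0829 inHg per hour

12.64 mmHg / 6 h × 0.0393701 inHg/mmHg = 0.0829 inHg/h.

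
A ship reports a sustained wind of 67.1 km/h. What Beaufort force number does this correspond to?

67.1 km/h = 18.6 m/s, which is Beaufort 8 (gale, 17.2–20.7 m/s).

Beaufort force 8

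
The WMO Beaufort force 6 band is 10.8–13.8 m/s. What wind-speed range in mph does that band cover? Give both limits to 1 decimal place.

24.2 to 30.9 mph

10.8–13.8 m/s × 2.237 = 24.2–30.9 mph.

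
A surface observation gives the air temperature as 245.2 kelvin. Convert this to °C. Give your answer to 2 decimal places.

-27.95 °C

°C = 245.2 − 273.15 = -27.95 °C.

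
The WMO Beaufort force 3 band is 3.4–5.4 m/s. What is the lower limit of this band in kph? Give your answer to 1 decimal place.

3.4–5.4 m/s × 3.6 = 12.2–19.4 km/h.

12.2 km/h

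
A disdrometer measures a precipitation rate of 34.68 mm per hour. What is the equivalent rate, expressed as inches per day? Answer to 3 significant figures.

32.8 in/day

34.68 mm/hour × 0.0393701 in/mm × 24 hour/day = 32.8 in/day.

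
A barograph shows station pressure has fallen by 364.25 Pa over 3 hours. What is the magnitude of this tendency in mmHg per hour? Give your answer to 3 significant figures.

364.25 Pa / 3 h × 0.00750062 mmHg/Pa = 0.911 mmHg/h.

0.911 mmHg per hour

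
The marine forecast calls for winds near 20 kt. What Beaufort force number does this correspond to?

Beaufort force 5

20 kt lies in the Beaufort 5 band (fresh breeze, 17–21 kt).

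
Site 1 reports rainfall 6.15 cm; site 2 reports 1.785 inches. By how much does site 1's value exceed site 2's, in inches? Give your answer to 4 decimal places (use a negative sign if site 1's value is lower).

0.6363 in

site 1: 6.15 cm = 2.421260 in.
Difference: 2.421260 − 1.785000 = 0.6363 in.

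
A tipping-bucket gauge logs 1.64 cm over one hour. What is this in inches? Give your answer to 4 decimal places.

0.6457 in

1 cm = 0.393701 in, so 1.64 × 0.393701 = 0.6457 in.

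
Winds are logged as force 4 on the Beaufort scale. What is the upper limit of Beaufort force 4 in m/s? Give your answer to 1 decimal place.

7.9 m/s

Beaufort 4 (moderate breeze) spans 5.5–7.9 m/s.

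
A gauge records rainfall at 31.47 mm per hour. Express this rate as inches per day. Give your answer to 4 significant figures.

29.74 in/day

31.47 mm/hour × 0.0393701 in/mm × 24 hour/day = 29.74 in/day.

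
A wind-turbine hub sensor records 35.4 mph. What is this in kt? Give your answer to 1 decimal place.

30.8 kt

1 mph = 0.868976 kt, so 35.4 × 0.868976 = 30.8 kt.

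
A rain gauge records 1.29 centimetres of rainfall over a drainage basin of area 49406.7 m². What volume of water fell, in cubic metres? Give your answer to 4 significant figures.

Depth: 1.29 cm × 10 = 12.9 mm.
1 mm over 1 m² is 1 L, so volume = 12.9 × 49406.7 = 637346.43 L = 637.3 m³.

637.3 cubic metres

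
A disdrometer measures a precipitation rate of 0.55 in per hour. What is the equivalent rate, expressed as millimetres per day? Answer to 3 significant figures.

0.55 in/hour × 25.4 mm/in × 24 hour/day = 335 mm/day.

335 mm/day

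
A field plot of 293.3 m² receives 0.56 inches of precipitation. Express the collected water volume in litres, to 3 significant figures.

Depth: 0.56 in × 25.4 = 14.224 mm.
1 mm over 1 m² is 1 L, so volume = 14.224 × 293.3 = 4171.8992 L ≈ 4170 L.

4170 litres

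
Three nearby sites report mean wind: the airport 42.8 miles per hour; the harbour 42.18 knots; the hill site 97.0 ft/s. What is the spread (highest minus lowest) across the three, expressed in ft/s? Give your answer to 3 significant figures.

the airport: 42.8 mph = 62.773 ft/s.
the harbour: 42.18 kt = 71.192 ft/s.
Spread: 97.000 − 62.773 = 34.2 ft/s.

34.2 ft/s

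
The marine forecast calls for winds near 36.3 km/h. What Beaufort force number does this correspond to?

36.3 km/h = 10.1 m/s, which is Beaufort 5 (fresh breeze, 8.0–10.7 m/s).

Beaufort force 5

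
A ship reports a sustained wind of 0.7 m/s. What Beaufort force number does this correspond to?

0.7 m/s lies in the Beaufort 1 band (light air, 0.3–1.5 m/s).

Beaufort force 1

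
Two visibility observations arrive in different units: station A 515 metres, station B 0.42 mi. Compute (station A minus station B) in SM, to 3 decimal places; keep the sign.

-0.100 SM

station A: 515 m = 0.32001 SM.
Difference: 0.32001 − 0.42000 = -0.100 SM.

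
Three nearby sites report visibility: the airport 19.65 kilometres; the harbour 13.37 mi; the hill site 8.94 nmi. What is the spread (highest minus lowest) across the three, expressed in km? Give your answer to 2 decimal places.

the harbour: 13.37 SM = 21.5169 km.
the hill site: 8.94 nmi = 16.5569 km.
Spread: 21.5169 − 16.5569 = 4.96 km.

4.96 km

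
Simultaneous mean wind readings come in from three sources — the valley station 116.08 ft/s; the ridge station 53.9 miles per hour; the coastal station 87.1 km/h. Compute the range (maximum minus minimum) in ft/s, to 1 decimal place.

37.0 ft/s

the ridge station: 53.9 mph = 79.053 ft/s.
the coastal station: 87.1 km/h = 79.378 ft/s.
Spread: 116.080 − 79.053 = 37.0 ft/s.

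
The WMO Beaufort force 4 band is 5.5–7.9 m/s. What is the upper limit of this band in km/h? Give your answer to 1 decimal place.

28.4 km/h

5.5–7.9 m/s × 3.6 = 19.8–28.4 km/h.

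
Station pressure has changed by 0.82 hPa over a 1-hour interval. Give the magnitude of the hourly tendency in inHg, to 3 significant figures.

0.0242 inHg per hour

0.82 hPa / 1 h × 0.02953 inHg/hPa = 0.0242 inHg/h.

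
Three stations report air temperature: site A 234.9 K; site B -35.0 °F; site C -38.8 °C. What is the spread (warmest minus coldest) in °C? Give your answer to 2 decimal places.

1.58 °C

site A: 234.9 K = -38.250 °C.
site B: -35.0 °F = -37.222 °C.
Spread: (-37.222) − (-38.800) = 1.578 °C.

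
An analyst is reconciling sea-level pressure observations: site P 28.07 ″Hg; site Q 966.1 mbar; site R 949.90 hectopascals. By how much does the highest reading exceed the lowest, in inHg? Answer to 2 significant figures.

site Q: 966.1 mb = 28.5289 inHg.
site R: 949.90 hPa = 28.0505 inHg.
Spread: 28.5289 − 28.0505 = 0.48 inHg.

0.48 inHg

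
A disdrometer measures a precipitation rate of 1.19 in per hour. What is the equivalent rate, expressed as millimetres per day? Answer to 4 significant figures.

725.4 mm/day

1.19 in/hour × 25.4 mm/in × 24 hour/day = 725.4 mm/day.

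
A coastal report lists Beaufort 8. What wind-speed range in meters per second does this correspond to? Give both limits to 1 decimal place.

Beaufort 8 (gale) spans 17.2–20.7 m/s.

17.2 to 20.7 m/s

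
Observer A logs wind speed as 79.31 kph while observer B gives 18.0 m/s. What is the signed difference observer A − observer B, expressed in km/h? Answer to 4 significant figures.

observer B: 18.0 m/s = 64.8000 km/h.
Difference: 79.3100 − 64.8000 = 14.51 km/h.

14.51 km/h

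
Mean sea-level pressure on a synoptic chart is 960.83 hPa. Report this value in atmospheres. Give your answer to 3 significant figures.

0.948 atm

1 hPa = 0.000986923 atm, so 960.83 × 0.000986923 = 0.948 atm.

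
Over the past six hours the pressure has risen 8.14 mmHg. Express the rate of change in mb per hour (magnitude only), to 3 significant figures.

8.14 mmHg / 6 h × 1.33322 mb/mmHg = 1.81 mb/h.

1.81 mb per hour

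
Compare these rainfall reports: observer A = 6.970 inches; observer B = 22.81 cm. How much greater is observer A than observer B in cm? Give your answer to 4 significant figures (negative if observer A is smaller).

observer A: 6.970 in = 17.70380 cm.
Difference: 17.70380 − 22.81000 = -5.106 cm.

-5.106 cm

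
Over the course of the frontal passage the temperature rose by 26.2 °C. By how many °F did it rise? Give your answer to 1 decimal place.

47.2 °F

For a temperature change the 32° offset cancels: Δ°F = 26.2 × 1.8 = 47.2 °F.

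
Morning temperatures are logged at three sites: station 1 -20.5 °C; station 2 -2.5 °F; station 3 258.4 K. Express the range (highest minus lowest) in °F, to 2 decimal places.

station 2: -2.5 °F = -19.167 °C.
station 3: 258.4 K = -14.750 °C.
Spread: (-14.750) − (-20.500) = 5.750 °C = 10.35 °F.

10.35 °F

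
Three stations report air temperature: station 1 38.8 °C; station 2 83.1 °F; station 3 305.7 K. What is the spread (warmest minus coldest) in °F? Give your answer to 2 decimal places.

18.74 °F

station 2: 83.1 °F = 28.389 °C.
station 3: 305.7 K = 32.550 °C.
Spread: 38.800 − 28.389 = 10.411 °C = 18.74 °F.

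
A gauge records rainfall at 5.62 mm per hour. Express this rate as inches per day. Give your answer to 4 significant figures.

5.62 mm/hour × 0.0393701 in/mm × 24 hour/day = 5.310 in/day.

5.310 in/day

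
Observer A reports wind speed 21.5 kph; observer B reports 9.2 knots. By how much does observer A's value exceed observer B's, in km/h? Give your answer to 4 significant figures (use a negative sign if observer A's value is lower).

observer B: 9.2 kt = 17.03840 km/h.
Difference: 21.50000 − 17.03840 = 4.462 km/h.

4.462 km/h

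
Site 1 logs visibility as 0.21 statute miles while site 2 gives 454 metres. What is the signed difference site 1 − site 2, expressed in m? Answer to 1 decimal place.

site 1: 0.21 SM = 337.962 m.
Difference: 337.962 − 454.000 = -116.0 m.

-116.0 m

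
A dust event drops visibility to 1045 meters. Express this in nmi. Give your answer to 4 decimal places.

0.5643 nmi

1 m = 0.000539957 nmi, so 1045 × 0.000539957 = 0.5643 nmi.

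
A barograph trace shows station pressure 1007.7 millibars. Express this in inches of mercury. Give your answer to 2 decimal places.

29.76 inHg

1 mb = 0.02953 inHg, so 1007.7 × 0.02953 = 29.76 inHg.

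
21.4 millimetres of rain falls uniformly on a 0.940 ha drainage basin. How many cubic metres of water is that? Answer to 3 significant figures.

Area: 0.940 ha = 9400 m².
1 mm over 1 m² is 1 L, so volume = 21.4 × 9400 = 201160 L = 201 m³.

201 cubic metres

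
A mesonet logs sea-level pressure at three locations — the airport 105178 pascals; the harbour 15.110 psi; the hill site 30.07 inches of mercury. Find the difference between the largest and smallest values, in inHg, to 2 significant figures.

0.99 inHg

the airport: 105178 Pa = 31.0590 inHg.
the harbour: 15.110 psi = 30.7643 inHg.
Spread: 31.0590 − 30.0700 = 0.99 inHg.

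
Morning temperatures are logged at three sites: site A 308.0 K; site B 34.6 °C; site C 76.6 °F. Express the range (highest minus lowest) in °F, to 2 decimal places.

18.13 °F

site A: 308.0 K = 34.850 °C.
site C: 76.6 °F = 24.778 °C.
Spread: 34.850 − 24.778 = 10.072 °C = 18.13 °F.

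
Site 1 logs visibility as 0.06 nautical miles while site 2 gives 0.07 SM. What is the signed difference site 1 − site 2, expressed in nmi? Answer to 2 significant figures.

-0.00083 nmi

site 2: 0.07 SM = 0.0608283 nmi.
Difference: 0.0600000 − 0.0608283 = -0.00083 nmi.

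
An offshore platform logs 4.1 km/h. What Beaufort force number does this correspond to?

Beaufort force 1

4.1 km/h = 1.1 m/s, which is Beaufort 1 (light air, 0.3–1.5 m/s).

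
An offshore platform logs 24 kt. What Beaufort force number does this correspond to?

24 kt lies in the Beaufort 6 band (strong breeze, 22–27 kt).

Beaufort force 6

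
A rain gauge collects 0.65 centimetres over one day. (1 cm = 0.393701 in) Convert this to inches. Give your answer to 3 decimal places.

0.256 in

1 cm = 0.393701 in, so 0.65 × 0.393701 = 0.256 in.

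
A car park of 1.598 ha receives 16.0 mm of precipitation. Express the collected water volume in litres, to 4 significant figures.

255700 litres

Area: 1.598 ha = 15980 m².
1 mm over 1 m² is 1 L, so volume = 16 × 15980 = 255680 L ≈ 255700 L.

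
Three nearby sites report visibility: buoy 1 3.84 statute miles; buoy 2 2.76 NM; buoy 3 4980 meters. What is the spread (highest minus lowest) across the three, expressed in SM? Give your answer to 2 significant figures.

0.75 SM

buoy 2: 2.76 nmi = 3.1762 SM.
buoy 3: 4980 m = 3.0944 SM.
Spread: 3.8400 − 3.0944 = 0.75 SM.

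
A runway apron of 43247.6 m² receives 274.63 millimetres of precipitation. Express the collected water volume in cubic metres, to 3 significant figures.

11900 cubic metres

1 mm over 1 m² is 1 L, so volume = 274.63 × 43247.6 = 11877088 L = 11900 m³.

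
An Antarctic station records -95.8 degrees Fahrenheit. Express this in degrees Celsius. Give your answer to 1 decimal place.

-71.0 °C

°C = (°F − 32) × 5/9 = (-95.8 − 32) / 1.8 = -71.0 °C.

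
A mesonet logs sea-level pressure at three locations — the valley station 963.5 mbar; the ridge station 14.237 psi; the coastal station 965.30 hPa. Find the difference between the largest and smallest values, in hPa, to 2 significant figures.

the valley station: 963.5 mb = 963.50 hPa.
the ridge station: 14.237 psi = 981.61 hPa.
Spread: 981.61 − 963.50 = 18 hPa.

18 hPa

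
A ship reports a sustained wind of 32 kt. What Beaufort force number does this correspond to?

32 kt lies in the Beaufort 7 band (near gale, 28–33 kt).

Beaufort force 7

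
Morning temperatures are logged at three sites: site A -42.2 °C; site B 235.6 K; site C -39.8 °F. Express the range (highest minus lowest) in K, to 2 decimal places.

4.65 K

site B: 235.6 K = -37.550 °C.
site C: -39.8 °F = -39.889 °C.
Spread: (-37.550) − (-42.200) = 4.650 °C.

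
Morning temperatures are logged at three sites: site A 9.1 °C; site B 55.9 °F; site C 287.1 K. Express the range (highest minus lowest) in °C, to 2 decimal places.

4.85 °C

site B: 55.9 °F = 13.278 °C.
site C: 287.1 K = 13.950 °C.
Spread: 13.950 − 9.100 = 4.850 °C.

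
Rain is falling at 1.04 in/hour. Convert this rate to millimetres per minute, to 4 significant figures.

1.04 in/hour × 25.4 mm/in × 0.0166667 hour/minute = 0.4403 mm/minute.

0.4403 mm/minute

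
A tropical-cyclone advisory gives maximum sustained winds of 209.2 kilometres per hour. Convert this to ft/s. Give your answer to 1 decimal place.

1 km/h = 0.911344 ft/s, so 209.2 × 0.911344 = 190.7 ft/s.

190.7 ft/s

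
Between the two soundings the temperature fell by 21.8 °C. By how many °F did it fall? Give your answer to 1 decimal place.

39.2 °F

For a temperature change the 32° offset cancels: Δ°F = 21.8 × 1.8 = 39.2 °F.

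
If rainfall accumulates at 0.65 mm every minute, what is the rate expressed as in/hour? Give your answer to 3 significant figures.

1.54 in/hour

0.65 mm/minute × 0.0393701 in/mm × 60 minute/hour = 1.54 in/hour.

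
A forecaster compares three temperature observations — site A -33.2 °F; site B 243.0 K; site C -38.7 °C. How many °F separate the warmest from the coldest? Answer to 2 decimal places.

15.39 °F

site A: -33.2 °F = -36.222 °C.
site B: 243.0 K = -30.150 °C.
Spread: (-30.150) − (-38.700) = 8.550 °C = 15.39 °F.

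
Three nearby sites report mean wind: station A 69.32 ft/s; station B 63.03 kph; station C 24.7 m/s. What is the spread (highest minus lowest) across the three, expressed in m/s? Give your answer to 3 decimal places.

7.192 m/s

station A: 69.32 ft/s = 21.12874 m/s.
station B: 63.03 km/h = 17.50833 m/s.
Spread: 24.70000 − 17.50833 = 7.192 m/s.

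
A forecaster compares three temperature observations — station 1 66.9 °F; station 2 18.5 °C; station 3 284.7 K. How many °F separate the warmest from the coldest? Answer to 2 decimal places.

station 1: 66.9 °F = 19.389 °C.
station 3: 284.7 K = 11.550 °C.
Spread: 19.389 − 11.550 = 7.839 °C = 14.11 °F.

14.11 °F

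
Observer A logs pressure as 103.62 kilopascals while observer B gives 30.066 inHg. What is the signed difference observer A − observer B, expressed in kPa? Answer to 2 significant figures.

observer B: 30.066 inHg = 101.815 kPa.
Difference: 103.620 − 101.815 = 1.8 kPa.

1.8 kPa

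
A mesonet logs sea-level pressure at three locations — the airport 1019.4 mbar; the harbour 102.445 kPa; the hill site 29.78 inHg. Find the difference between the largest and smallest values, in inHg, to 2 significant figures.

0.47 inHg

the airport: 1019.4 mb = 30.1029 inHg.
the harbour: 102.445 kPa = 30.2520 inHg.
Spread: 30.2520 − 29.7800 = 0.47 inHg.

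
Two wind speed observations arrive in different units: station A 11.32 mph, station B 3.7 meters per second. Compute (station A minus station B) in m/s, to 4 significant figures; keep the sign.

station A: 11.32 mph = 5.06049 m/s.
Difference: 5.06049 − 3.70000 = 1.360 m/s.

1.360 m/s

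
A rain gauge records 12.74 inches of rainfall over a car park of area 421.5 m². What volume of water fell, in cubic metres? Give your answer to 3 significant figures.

136 cubic metres

Depth: 12.74 in × 25.4 = 323.596 mm.
1 mm over 1 m² is 1 L, so volume = 323.596 × 421.5 = 136395.71 L = 136 m³.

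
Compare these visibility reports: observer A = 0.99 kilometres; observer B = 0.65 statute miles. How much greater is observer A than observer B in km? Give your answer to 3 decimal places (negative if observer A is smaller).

-0.056 km

observer B: 0.65 SM = 1.04607 km.
Difference: 0.99000 − 1.04607 = -0.056 km.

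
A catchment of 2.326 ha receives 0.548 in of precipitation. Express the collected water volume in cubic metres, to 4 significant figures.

Depth: 0.548 in × 25.4 = 13.9192 mm.
Area: 2.326 ha = 23260 m².
1 mm over 1 m² is 1 L, so volume = 13.9192 × 23260 = 323760.59 L = 323.8 m³.

323.8 cubic metres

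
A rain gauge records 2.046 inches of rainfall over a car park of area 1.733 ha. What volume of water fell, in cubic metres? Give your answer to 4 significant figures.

900.6 cubic metres

Depth: 2.046 in × 25.4 = 51.9684 mm.
Area: 1.733 ha = 17330 m².
1 mm over 1 m² is 1 L, so volume = 51.9684 × 17330 = 900612.37 L = 900.6 m³.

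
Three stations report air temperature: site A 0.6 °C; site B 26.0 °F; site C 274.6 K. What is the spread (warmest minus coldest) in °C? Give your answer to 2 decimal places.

site B: 26.0 °F = -3.333 °C.
site C: 274.6 K = 1.450 °C.
Spread: 1.450 − (-3.333) = 4.783 °C.

4.78 °C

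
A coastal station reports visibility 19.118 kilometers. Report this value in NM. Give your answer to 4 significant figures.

1 km = 0.539957 nmi, so 19.118 × 0.539957 = 10.32 nmi.

10.32 nmi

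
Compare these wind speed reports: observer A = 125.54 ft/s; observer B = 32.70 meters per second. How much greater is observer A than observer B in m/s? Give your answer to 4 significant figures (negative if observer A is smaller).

5.565 m/s

observer A: 125.54 ft/s = 38.26459 m/s.
Difference: 38.26459 − 32.70000 = 5.565 m/s.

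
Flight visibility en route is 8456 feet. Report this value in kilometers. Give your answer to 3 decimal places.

2.577 km

1 ft = 0.0003048 km, so 8456 × 0.0003048 = 2.577 km.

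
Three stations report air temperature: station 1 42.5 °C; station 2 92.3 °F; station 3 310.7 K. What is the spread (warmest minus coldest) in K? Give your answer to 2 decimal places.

9.00 K

station 2: 92.3 °F = 33.500 °C.
station 3: 310.7 K = 37.550 °C.
Spread: 42.500 − 33.500 = 9.000 °C.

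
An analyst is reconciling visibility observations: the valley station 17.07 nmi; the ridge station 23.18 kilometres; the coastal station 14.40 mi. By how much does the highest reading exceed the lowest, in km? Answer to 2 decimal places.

8.44 km

the valley station: 17.07 nmi = 31.6136 km.
the coastal station: 14.40 SM = 23.1746 km.
Spread: 31.6136 − 23.1746 = 8.44 km.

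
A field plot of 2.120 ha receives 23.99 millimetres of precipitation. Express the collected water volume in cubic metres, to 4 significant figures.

508.6 cubic metres

Area: 2.120 ha = 21200 m².
1 mm over 1 m² is 1 L, so volume = 23.99 × 21200 = 508588 L = 508.6 m³.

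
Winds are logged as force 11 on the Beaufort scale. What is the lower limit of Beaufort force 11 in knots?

56 kt

Beaufort 11 (violent storm) spans 56–63 knots.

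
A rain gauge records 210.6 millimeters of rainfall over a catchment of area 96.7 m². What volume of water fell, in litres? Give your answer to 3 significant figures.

20400 litres

1 mm over 1 m² is 1 L, so volume = 210.6 × 96.7 = 20365.02 L ≈ 20400 L.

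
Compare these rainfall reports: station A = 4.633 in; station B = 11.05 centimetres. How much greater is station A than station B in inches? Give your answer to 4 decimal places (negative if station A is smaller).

0.2826 in

station B: 11.05 cm = 4.350394 in.
Difference: 4.633000 − 4.350394 = 0.2826 in.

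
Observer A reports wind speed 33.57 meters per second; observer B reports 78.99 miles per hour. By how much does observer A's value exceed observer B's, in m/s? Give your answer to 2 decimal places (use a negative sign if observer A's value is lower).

-1.74 m/s

observer B: 78.99 mph = 35.3117 m/s.
Difference: 33.5700 − 35.3117 = -1.74 m/s.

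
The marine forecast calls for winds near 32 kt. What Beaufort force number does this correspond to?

Beaufort force 7

32 kt lies in the Beaufort 7 band (near gale, 28–33 kt).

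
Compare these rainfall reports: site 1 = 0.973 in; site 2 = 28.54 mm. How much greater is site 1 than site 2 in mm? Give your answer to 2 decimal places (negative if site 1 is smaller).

site 1: 0.973 in = 24.7142 mm.
Difference: 24.7142 − 28.5400 = -3.83 mm.

-3.83 mm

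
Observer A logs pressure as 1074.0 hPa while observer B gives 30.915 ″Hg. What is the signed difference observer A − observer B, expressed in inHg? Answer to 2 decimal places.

0.80 inHg

observer A: 1074.0 hPa = 31.7152 inHg.
Difference: 31.7152 − 30.9150 = 0.80 inHg.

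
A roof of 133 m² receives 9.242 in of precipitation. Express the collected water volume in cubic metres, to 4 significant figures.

31.22 cubic metres

Depth: 9.242 in × 25.4 = 234.7468 mm.
1 mm over 1 m² is 1 L, so volume = 234.7468 × 133 = 31221.324 L = 31.22 m³.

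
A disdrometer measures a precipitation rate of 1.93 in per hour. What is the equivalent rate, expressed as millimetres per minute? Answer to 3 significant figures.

0.817 mm/minute

1.93 in/hour × 25.4 mm/in × 0.0166667 hour/minute = 0.817 mm/minute.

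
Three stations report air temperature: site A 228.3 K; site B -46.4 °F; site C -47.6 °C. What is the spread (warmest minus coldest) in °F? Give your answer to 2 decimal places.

site A: 228.3 K = -44.850 °C.
site B: -46.4 °F = -43.556 °C.
Spread: (-43.556) − (-47.600) = 4.044 °C = 7.28 °F.

7.28 °F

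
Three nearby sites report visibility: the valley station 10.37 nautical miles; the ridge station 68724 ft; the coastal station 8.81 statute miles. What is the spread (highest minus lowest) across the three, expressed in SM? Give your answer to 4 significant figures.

the valley station: 10.37 nmi = 11.93358 SM.
the ridge station: 68724 ft = 13.01591 SM.
Spread: 13.01591 − 8.81000 = 4.206 SM.

4.206 SM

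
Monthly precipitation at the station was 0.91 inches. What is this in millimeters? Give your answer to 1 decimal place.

1 in = 25.4 mm, so 0.91 × 25.4 = 23.1 mm.

23.1 mm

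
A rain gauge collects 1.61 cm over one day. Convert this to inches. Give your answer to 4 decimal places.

0.6339 in

1 cm = 0.393701 in, so 1.61 × 0.393701 = 0.6339 in.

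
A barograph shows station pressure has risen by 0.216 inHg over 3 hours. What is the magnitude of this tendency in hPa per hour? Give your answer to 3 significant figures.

0.216 inHg / 3 h × 33.8639 hPa/inHg = 2.44 hPa/h.

2.44 hPa per hour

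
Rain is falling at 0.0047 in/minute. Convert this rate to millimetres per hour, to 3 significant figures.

7.16 mm/hour

0.0047 in/minute × 25.4 mm/in × 60 minute/hour = 7.16 mm/hour.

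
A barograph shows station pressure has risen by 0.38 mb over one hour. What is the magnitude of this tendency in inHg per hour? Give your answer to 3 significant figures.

0.38 mb / 1 h × 0.02953 inHg/mb = 0.0112 inHg/h.

0.0112 inHg per hour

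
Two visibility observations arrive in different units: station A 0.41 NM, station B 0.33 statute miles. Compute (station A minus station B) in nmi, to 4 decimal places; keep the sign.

station B: 0.33 SM = 0.286762 nmi.
Difference: 0.410000 − 0.286762 = 0.1232 nmi.

0.1232 nmi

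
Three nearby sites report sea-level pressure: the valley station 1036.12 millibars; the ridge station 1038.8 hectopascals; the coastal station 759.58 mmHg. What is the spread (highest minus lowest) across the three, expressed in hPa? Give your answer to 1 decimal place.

the valley station: 1036.12 mb = 1036.120 hPa.
the coastal station: 759.58 mmHg = 1012.690 hPa.
Spread: 1038.800 − 1012.690 = 26.1 hPa.

26.1 hPa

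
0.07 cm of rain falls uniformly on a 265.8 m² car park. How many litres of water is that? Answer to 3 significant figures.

186 litres

Depth: 0.07 cm × 10 = 0.7 mm.
1 mm over 1 m² is 1 L, so volume = 0.7 × 265.8 = 186.06 L ≈ 186 L.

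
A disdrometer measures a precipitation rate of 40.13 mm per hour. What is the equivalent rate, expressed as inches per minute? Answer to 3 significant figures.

0.0263 in/minute

40.13 mm/hour × 0.0393701 in/mm × 0.0166667 hour/minute = 0.0263 in/minute.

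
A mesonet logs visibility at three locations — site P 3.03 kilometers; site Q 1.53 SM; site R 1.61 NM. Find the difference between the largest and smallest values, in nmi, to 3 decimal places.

0.307 nmi

site P: 3.03 km = 1.63607 nmi.
site Q: 1.53 SM = 1.32953 nmi.
Spread: 1.63607 − 1.32953 = 0.307 nmi.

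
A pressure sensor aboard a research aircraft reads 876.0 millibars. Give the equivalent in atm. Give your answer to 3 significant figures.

1 mb = 0.000986923 atm, so 876.0 × 0.000986923 = 0.865 atm.

0.865 atm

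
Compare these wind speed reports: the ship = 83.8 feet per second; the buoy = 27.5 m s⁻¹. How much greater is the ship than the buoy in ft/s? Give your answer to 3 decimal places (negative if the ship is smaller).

-6.423 ft/s

the buoy: 27.5 m/s = 90.22310 ft/s.
Difference: 83.80000 − 90.22310 = -6.423 ft/s.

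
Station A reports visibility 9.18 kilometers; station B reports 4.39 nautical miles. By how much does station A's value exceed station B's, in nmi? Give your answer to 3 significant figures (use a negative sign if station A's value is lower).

0.567 nmi

station A: 9.18 km = 4.95680 nmi.
Difference: 4.95680 − 4.39000 = 0.567 nmi.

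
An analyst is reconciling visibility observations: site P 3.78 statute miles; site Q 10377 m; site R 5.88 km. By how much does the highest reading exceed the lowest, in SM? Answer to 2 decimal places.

site Q: 10377 m = 6.4480 SM.
site R: 5.88 km = 3.6537 SM.
Spread: 6.4480 − 3.6537 = 2.79 SM.

2.79 SM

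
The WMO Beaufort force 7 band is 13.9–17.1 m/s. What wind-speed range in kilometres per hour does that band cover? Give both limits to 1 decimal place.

50.0 to 61.6 km/h

13.9–17.1 m/s × 3.6 = 50.0–61.6 km/h.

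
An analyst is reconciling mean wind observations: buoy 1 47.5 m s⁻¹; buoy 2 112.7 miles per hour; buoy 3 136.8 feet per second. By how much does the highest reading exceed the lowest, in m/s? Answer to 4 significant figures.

buoy 2: 112.7 mph = 50.38141 m/s.
buoy 3: 136.8 ft/s = 41.69664 m/s.
Spread: 50.38141 − 41.69664 = 8.685 m/s.

8.685 m/s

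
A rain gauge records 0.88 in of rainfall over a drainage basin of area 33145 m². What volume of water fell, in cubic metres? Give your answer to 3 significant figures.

Depth: 0.88 in × 25.4 = 22.352 mm.
1 mm over 1 m² is 1 L, so volume = 22.352 × 33145 = 740857.04 L = 741 m³.

741 cubic metres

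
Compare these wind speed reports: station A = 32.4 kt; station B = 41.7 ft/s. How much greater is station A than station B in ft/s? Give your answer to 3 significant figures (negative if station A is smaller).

station A: 32.4 kt = 54.685 ft/s.
Difference: 54.685 − 41.700 = 13.0 ft/s.

13.0 ft/s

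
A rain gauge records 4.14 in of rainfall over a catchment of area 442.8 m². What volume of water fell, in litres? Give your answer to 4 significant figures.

46560 litres

Depth: 4.14 in × 25.4 = 105.156 mm.
1 mm over 1 m² is 1 L, so volume = 105.156 × 442.8 = 46563.077 L ≈ 46560 L.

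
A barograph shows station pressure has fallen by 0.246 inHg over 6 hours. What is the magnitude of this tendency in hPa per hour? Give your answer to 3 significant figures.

0.246 inHg / 6 h × 33.8639 hPa/inHg = 1.39 hPa/h.

1.39 hPa per hour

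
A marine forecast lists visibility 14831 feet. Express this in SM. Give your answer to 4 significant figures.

2.809 SM

1 ft = 0.000189394 SM, so 14831 × 0.000189394 = 2.809 SM.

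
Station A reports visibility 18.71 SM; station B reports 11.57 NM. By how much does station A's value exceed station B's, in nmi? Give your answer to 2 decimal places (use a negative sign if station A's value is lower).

station A: 18.71 SM = 16.2585 nmi.
Difference: 16.2585 − 11.5700 = 4.69 nmi.

4.69 nmi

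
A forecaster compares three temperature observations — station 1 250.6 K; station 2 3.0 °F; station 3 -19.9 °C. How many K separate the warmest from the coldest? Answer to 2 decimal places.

station 1: 250.6 K = -22.550 °C.
station 2: 3.0 °F = -16.111 °C.
Spread: (-16.111) − (-22.550) = 6.439 °C.

6.44 K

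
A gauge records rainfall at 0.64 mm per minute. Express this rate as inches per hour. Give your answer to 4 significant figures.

1.512 in/hour

0.64 mm/minute × 0.0393701 in/mm × 60 minute/hour = 1.512 in/hour.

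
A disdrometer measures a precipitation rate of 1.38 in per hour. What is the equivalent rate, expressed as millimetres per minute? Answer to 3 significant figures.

1.38 in/hour × 25.4 mm/in × 0.0166667 hour/minute = 0.584 mm/minute.

0.584 mm/minute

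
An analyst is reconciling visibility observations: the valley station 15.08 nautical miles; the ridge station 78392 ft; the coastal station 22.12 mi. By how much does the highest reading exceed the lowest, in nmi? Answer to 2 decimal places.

6.32 nmi

the ridge station: 78392 ft = 12.9017 nmi.
the coastal station: 22.12 SM = 19.2218 nmi.
Spread: 19.2218 − 12.9017 = 6.32 nmi.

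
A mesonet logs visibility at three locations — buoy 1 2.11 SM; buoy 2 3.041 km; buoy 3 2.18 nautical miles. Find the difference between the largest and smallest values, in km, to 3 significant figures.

0.996 km

buoy 1: 2.11 SM = 3.39572 km.
buoy 3: 2.18 nmi = 4.03736 km.
Spread: 4.03736 − 3.04100 = 0.996 km.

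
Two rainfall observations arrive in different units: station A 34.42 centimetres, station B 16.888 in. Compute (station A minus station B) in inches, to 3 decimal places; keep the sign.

station A: 34.42 cm = 13.55118 in.
Difference: 13.55118 − 16.88800 = -3.337 in.

-3.337 in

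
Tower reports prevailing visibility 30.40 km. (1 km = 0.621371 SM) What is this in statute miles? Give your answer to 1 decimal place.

1 km = 0.621371 SM, so 30.40 × 0.621371 = 18.9 SM.

18.9 SM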